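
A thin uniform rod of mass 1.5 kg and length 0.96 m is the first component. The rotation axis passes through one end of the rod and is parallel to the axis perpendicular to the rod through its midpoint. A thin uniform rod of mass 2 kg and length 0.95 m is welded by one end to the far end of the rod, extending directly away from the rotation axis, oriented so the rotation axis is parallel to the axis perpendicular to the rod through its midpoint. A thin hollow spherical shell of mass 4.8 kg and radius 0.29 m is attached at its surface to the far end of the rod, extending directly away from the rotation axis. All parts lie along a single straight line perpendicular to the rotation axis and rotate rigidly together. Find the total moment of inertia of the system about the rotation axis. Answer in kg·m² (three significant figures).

Thin rod: I_cm = (1/12)ML² = (1/12)(1.5)(0.96)² = 0.1152 kg·m²; centre at d = 0.48 m, so the parallel axis theorem gives I = 0.1152 + (1.5)(0.48)² = 0.4608 kg·m².
Thin rod: I_cm = (1/12)ML² = (1/12)(2)(0.95)² = 0.15042 kg·m²; centre at d = 0.48 + 0.48 + 0.475 = 1.435 m, so the parallel axis theorem gives I = 0.15042 + (2)(1.435)² = 4.2689 kg·m².
Spherical shell: I_cm = (2/3)MR² = (2/3)(4.8)(0.29)² = 0.26912 kg·m²; centre at d = 0.48 + 0.48 + 0.475 + 0.475 + 0.29 = 2.2 m, so the parallel axis theorem gives I = 0.26912 + (4.8)(2.2)² = 23.501 kg·m².
Total I = 0.4608 + 4.2689 + 23.501 = 28.231 kg·m².

28.2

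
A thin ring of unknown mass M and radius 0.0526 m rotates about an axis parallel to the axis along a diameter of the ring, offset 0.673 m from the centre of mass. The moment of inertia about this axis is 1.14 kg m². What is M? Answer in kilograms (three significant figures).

I = I_cm + Md² = (1/2)MR² + Md² = M·[0.5·(0.0526)² + (0.673)²] = M·0.45431.
So M = 1.14 / 0.45431 = 2.5093 kg.

2.51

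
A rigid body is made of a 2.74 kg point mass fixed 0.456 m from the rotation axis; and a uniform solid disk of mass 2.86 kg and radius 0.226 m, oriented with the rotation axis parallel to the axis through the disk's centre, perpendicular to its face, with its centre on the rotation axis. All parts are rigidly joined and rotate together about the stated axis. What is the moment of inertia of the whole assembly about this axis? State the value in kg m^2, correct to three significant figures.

0.643

Point mass: I_cm = 0; centre at d = 0.456 m, so I = I_cm + Md² gives I = 0 + (2.74)(0.456)² = 0.56974 kg m^2.
Solid disk: I_cm = (1/2)MR² = (1/2)(2.86)(0.226)² = 0.073039 kg m^2; axis through the centre, so I = 0.073039 kg m^2.
Total I = 0.56974 + 0.073039 = 0.64278 kg m^2.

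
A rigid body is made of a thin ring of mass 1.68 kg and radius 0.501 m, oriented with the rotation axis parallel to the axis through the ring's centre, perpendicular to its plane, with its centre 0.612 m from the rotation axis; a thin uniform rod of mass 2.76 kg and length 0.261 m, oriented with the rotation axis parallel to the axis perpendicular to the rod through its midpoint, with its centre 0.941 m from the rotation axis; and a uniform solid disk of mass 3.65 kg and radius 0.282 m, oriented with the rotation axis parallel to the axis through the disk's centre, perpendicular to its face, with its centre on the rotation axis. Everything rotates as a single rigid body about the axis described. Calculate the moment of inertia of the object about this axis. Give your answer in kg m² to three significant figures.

Thin ring: I_cm = MR² = (1.68)(0.501)² = 0.42168 kg m²; centre at d = 0.612 m, so I = I_cm + Md² gives I = 0.42168 + (1.68)(0.612)² = 1.0509 kg m².
Thin rod: I_cm = (1/12)ML² = (1/12)(2.76)(0.261)² = 0.015668 kg m²; centre at d = 0.941 m, so I = I_cm + Md² gives I = 0.015668 + (2.76)(0.941)² = 2.4596 kg m².
Solid disk: I_cm = (1/2)MR² = (1/2)(3.65)(0.282)² = 0.14513 kg m²; axis through the centre, so I = 0.14513 kg m².
Total I = 1.0509 + 2.4596 + 0.14513 = 3.6556 kg m².

3.66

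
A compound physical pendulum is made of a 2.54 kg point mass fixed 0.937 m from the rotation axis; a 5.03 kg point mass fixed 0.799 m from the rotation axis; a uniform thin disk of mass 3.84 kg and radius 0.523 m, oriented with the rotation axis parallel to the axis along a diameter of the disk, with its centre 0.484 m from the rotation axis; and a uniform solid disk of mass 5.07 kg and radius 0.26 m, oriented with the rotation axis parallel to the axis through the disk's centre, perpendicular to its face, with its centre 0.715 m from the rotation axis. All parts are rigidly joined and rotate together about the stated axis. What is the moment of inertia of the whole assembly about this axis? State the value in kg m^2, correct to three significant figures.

Point mass: I_cm = 0; centre at d = 0.937 m, so I = I_cm + Md² gives I = 0 + (2.54)(0.937)² = 2.23 kg m^2.
Point mass: I_cm = 0; centre at d = 0.799 m, so I = I_cm + Md² gives I = 0 + (5.03)(0.799)² = 3.2112 kg m^2.
Thin disk: I_cm = (1/4)MR² = (1/4)(3.84)(0.523)² = 0.26259 kg m^2; centre at d = 0.484 m, so I = I_cm + Md² gives I = 0.26259 + (3.84)(0.484)² = 1.1621 kg m^2.
Solid disk: I_cm = (1/2)MR² = (1/2)(5.07)(0.26)² = 0.17137 kg m^2; centre at d = 0.715 m, so I = I_cm + Md² gives I = 0.17137 + (5.07)(0.715)² = 2.7633 kg m^2.
Total I = 2.23 + 3.2112 + 1.1621 + 2.7633 = 9.3666 kg m^2.

9.37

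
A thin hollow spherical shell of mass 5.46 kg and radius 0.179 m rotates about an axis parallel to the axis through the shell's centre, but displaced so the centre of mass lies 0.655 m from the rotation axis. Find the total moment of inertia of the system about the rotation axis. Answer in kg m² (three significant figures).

2.46

I_cm = (2/3)MR² = (2/3)(5.46)(0.179)² = 0.11663 kg m²; centre at d = 0.655 m, so I = I_cm + Md² gives I = 0.11663 + (5.46)(0.655)² = 2.4591 kg m².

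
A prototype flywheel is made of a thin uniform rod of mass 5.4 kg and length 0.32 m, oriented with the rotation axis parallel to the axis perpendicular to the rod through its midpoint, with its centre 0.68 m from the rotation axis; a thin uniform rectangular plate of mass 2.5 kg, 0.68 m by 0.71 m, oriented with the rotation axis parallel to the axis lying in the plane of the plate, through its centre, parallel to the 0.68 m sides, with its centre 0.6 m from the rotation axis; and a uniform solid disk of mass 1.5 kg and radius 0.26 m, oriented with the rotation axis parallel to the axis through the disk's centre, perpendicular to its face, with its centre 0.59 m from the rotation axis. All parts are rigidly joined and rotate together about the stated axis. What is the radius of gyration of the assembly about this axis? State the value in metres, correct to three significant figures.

0.662

Thin rod: I_cm = (1/12)ML² = (1/12)(5.4)(0.32)² = 0.04608 kg m²; centre at d = 0.68 m, so I = I_cm + Md² gives I = 0.04608 + (5.4)(0.68)² = 2.543 kg m².
Rectangular plate: I_cm = (1/12)Mb² = (1/12)(2.5)(0.71)² = 0.10502 kg m²; centre at d = 0.6 m, so I = I_cm + Md² gives I = 0.10502 + (2.5)(0.6)² = 1.005 kg m².
Solid disk: I_cm = (1/2)MR² = (1/2)(1.5)(0.26)² = 0.0507 kg m²; centre at d = 0.59 m, so I = I_cm + Md² gives I = 0.0507 + (1.5)(0.59)² = 0.57285 kg m².
Total I = 4.1209 kg m²; total mass M = 9.4 kg.
k = √(I/M) = √(4.1209/9.4) = 0.66211 m.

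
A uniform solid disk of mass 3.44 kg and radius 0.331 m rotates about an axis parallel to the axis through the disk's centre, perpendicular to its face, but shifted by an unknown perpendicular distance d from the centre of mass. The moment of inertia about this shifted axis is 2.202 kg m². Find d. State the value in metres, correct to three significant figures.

0.765

About the centre-of-mass axis, I_cm = (1/2)MR² = (1/2)(3.44)(0.331)² = 0.18844 kg m².
Parallel axis theorem: I = I_cm + Md², so Md² = 2.202 − 0.18844 = 2.0136 kg m².
d = √(2.0136 / 3.44) = 0.76507 m.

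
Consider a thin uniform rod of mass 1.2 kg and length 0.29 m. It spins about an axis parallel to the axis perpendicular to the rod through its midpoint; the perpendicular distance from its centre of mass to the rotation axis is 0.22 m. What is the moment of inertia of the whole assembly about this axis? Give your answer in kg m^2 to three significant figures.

0.0665

I_cm = (1/12)ML² = (1/12)(1.2)(0.29)² = 0.00841 kg m^2; centre at d = 0.22 m, so the parallel axis theorem gives I = 0.00841 + (1.2)(0.22)² = 0.06649 kg m^2.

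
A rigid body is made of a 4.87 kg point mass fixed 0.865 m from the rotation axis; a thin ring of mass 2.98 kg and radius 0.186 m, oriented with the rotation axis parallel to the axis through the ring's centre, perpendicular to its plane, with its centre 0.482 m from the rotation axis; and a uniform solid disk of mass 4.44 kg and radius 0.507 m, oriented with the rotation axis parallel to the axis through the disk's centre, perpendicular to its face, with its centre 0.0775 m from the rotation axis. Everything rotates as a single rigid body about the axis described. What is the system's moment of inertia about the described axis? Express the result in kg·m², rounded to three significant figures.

5.04

Point mass: I_cm = 0; centre at d = 0.865 m, so the parallel axis theorem gives I = 0 + (4.87)(0.865)² = 3.6439 kg·m².
Thin ring: I_cm = MR² = (2.98)(0.186)² = 0.1031 kg·m²; centre at d = 0.482 m, so the parallel axis theorem gives I = 0.1031 + (2.98)(0.482)² = 0.79542 kg·m².
Solid disk: I_cm = (1/2)MR² = (1/2)(4.44)(0.507)² = 0.57065 kg·m²; centre at d = 0.0775 m, so the parallel axis theorem gives I = 0.57065 + (4.44)(0.0775)² = 0.59732 kg·m².
Total I = 3.6439 + 0.79542 + 0.59732 = 5.0366 kg·m².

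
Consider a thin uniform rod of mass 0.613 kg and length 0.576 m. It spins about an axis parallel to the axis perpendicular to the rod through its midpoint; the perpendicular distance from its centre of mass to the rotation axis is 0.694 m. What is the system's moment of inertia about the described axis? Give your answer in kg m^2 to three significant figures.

0.312

I_cm = (1/12)ML² = (1/12)(0.613)(0.576)² = 0.016948 kg m^2; centre at d = 0.694 m, so I = I_cm + Md² gives I = 0.016948 + (0.613)(0.694)² = 0.31219 kg m^2.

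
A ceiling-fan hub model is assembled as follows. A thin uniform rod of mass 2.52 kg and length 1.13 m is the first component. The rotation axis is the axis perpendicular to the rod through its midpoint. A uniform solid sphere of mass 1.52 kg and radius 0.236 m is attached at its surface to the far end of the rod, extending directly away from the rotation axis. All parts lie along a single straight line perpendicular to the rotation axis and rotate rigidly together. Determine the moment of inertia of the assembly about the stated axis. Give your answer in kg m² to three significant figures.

1.28

Thin rod: I_cm = (1/12)ML² = (1/12)(2.52)(1.13)² = 0.26815 kg m²; axis through the centre, so I = 0.26815 kg m².
Solid sphere: I_cm = (2/5)MR² = (2/5)(1.52)(0.236)² = 0.033863 kg m²; centre at d = 0.565 + 0.236 = 0.801 m, so I = I_cm + Md² gives I = 0.033863 + (1.52)(0.801)² = 1.0091 kg m².
Total I = 0.26815 + 1.0091 = 1.2772 kg m².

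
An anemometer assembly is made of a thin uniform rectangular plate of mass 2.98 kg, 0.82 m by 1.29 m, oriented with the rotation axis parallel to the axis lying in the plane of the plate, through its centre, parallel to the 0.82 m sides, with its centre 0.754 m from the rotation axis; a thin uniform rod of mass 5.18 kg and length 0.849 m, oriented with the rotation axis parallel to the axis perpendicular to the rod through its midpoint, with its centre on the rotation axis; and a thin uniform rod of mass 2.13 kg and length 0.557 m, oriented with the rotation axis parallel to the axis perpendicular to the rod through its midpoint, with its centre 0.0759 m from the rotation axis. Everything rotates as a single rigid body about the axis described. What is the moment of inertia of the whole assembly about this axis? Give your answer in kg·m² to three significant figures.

2.49

Rectangular plate: I_cm = (1/12)Mb² = (1/12)(2.98)(1.29)² = 0.41325 kg·m²; centre at d = 0.754 m, so the parallel axis theorem gives I = 0.41325 + (2.98)(0.754)² = 2.1074 kg·m².
Thin rod: I_cm = (1/12)ML² = (1/12)(5.18)(0.849)² = 0.31115 kg·m²; axis through the centre, so I = 0.31115 kg·m².
Thin rod: I_cm = (1/12)ML² = (1/12)(2.13)(0.557)² = 0.055069 kg·m²; centre at d = 0.0759 m, so the parallel axis theorem gives I = 0.055069 + (2.13)(0.0759)² = 0.06734 kg·m².
Total I = 2.1074 + 0.31115 + 0.06734 = 2.4859 kg·m².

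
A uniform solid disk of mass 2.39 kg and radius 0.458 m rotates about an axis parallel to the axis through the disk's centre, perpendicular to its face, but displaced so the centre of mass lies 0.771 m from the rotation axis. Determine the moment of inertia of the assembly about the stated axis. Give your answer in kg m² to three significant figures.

1.67

I_cm = (1/2)MR² = (1/2)(2.39)(0.458)² = 0.25067 kg m²; centre at d = 0.771 m, so the parallel axis theorem gives I = 0.25067 + (2.39)(0.771)² = 1.6714 kg m².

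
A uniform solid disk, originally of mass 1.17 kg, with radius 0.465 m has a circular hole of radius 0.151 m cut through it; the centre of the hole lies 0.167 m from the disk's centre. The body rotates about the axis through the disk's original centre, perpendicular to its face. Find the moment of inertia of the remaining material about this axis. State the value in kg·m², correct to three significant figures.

0.122

Unpierced body about its centre: I₀ = (1/2)MR² = (1/2)(1.17)(0.465)² = 0.12649 kg·m².
The removed disk has mass m = M·(r/R)² = (1.17)(0.151/0.465)² = 0.12338 kg (same uniform areal density).
Its moment of inertia about the rotation axis (parallel-axis theorem): I_hole = (1/2)mr² + md² = (1/2)(0.12338)(0.151)² + (0.12338)(0.167)² = 0.0048474 kg·m².
Treating the hole as negative mass, I = I₀ − I_hole = 0.12649 − 0.0048474 = 0.12164 kg·m².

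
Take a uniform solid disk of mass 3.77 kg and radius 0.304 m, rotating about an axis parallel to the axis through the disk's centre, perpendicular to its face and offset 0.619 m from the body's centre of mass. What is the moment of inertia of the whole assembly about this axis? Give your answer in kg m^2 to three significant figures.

I_cm = (1/2)MR² = (1/2)(3.77)(0.304)² = 0.1742 kg m^2; centre at d = 0.619 m, so the parallel axis theorem gives I = 0.1742 + (3.77)(0.619)² = 1.6187 kg m^2.

1.62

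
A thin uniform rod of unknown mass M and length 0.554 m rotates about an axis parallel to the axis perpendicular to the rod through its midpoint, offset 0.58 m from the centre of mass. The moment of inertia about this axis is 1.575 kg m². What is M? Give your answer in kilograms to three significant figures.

I = I_cm + Md² = (1/12)ML² + Md² = M·[0.0833333·(0.554)² + (0.58)²] = M·0.36198.
So M = 1.575 / 0.36198 = 4.3511 kg.

4.35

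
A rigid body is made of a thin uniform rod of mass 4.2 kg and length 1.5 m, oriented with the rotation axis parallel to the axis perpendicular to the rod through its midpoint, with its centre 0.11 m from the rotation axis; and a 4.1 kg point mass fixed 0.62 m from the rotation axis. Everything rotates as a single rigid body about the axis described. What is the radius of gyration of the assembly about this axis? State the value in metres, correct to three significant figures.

Thin rod: I_cm = (1/12)ML² = (1/12)(4.2)(1.5)² = 0.7875 kg m²; centre at d = 0.11 m, so the parallel axis theorem gives I = 0.7875 + (4.2)(0.11)² = 0.83832 kg m².
Point mass: I_cm = 0; centre at d = 0.62 m, so the parallel axis theorem gives I = 0 + (4.1)(0.62)² = 1.576 kg m².
Total I = 2.4144 kg m²; total mass M = 8.3 kg.
k = √(I/M) = √(2.4144/8.3) = 0.53934 m.

0.539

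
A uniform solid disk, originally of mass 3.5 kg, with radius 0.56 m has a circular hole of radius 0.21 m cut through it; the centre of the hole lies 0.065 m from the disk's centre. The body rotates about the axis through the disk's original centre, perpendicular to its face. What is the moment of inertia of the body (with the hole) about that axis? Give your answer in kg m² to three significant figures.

0.536

Unpierced body about its centre: I₀ = (1/2)MR² = (1/2)(3.5)(0.56)² = 0.5488 kg m².
The removed disk has mass m = M·(r/R)² = (3.5)(0.21/0.56)² = 0.49219 kg (same uniform areal density).
Its moment of inertia about the rotation axis (parallel-axis theorem): I_hole = (1/2)mr² + md² = (1/2)(0.49219)(0.21)² + (0.49219)(0.065)² = 0.012932 kg m².
Treating the hole as negative mass, I = I₀ − I_hole = 0.5488 − 0.012932 = 0.53587 kg m².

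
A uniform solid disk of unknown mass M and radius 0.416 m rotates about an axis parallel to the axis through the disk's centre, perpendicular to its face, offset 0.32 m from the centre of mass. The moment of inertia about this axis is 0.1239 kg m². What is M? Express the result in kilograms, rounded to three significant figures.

0.656

I = I_cm + Md² = (1/2)MR² + Md² = M·[0.5·(0.416)² + (0.32)²] = M·0.18893.
So M = 0.1239 / 0.18893 = 0.65581 kg.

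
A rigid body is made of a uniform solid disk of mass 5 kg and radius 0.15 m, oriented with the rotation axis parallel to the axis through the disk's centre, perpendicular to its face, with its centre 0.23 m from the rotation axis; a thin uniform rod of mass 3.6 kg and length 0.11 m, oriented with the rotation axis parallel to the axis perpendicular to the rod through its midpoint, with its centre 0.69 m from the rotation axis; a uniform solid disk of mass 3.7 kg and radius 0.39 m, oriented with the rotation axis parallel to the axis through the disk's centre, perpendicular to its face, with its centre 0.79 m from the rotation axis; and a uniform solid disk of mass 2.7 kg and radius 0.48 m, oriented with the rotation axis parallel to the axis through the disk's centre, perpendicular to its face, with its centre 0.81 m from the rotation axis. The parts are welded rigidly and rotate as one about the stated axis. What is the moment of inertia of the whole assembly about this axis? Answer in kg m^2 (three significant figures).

Solid disk: I_cm = (1/2)MR² = (1/2)(5)(0.15)² = 0.05625 kg m^2; centre at d = 0.23 m, so I = I_cm + Md² gives I = 0.05625 + (5)(0.23)² = 0.32075 kg m^2.
Thin rod: I_cm = (1/12)ML² = (1/12)(3.6)(0.11)² = 0.00363 kg m^2; centre at d = 0.69 m, so I = I_cm + Md² gives I = 0.00363 + (3.6)(0.69)² = 1.7176 kg m^2.
Solid disk: I_cm = (1/2)MR² = (1/2)(3.7)(0.39)² = 0.28139 kg m^2; centre at d = 0.79 m, so I = I_cm + Md² gives I = 0.28139 + (3.7)(0.79)² = 2.5906 kg m^2.
Solid disk: I_cm = (1/2)MR² = (1/2)(2.7)(0.48)² = 0.31104 kg m^2; centre at d = 0.81 m, so I = I_cm + Md² gives I = 0.31104 + (2.7)(0.81)² = 2.0825 kg m^2.
Total I = 0.32075 + 1.7176 + 2.5906 + 2.0825 = 6.7114 kg m^2.

6.71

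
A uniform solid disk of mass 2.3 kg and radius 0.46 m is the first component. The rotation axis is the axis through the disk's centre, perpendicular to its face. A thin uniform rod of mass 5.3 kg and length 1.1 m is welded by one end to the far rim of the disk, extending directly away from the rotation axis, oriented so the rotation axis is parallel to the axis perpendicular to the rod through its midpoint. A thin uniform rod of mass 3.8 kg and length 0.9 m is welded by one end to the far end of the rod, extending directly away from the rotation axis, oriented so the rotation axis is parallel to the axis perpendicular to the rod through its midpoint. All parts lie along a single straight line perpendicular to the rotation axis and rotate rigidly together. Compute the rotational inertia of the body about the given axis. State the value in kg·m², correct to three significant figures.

Solid disk: I_cm = (1/2)MR² = (1/2)(2.3)(0.46)² = 0.24334 kg·m²; axis through the centre, so I = 0.24334 kg·m².
Thin rod: I_cm = (1/12)ML² = (1/12)(5.3)(1.1)² = 0.53442 kg·m²; centre at d = 0.46 + 0.55 = 1.01 m, so the parallel axis theorem gives I = 0.53442 + (5.3)(1.01)² = 5.9409 kg·m².
Thin rod: I_cm = (1/12)ML² = (1/12)(3.8)(0.9)² = 0.2565 kg·m²; centre at d = 0.46 + 0.55 + 0.55 + 0.45 = 2.01 m, so the parallel axis theorem gives I = 0.2565 + (3.8)(2.01)² = 15.609 kg·m².
Total I = 0.24334 + 5.9409 + 15.609 = 21.793 kg·m².

21.8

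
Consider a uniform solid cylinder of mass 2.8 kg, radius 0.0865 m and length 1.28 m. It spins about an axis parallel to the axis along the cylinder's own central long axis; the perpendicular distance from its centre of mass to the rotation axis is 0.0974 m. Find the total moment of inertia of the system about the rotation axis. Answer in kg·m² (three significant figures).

I_cm = (1/2)MR² = (1/2)(2.8)(0.0865)² = 0.010475 kg·m²; centre at d = 0.0974 m, so I = I_cm + Md² gives I = 0.010475 + (2.8)(0.0974)² = 0.037038 kg·m².

0.0370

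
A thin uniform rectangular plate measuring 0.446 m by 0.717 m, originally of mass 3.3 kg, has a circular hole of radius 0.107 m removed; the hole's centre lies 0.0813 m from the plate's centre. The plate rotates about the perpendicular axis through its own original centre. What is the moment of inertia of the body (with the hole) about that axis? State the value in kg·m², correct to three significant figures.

0.191

Unpierced body about its centre: I₀ = (1/12)M(a²+b²) = (1/12)(3.3)[(0.446)² + (0.717)²] = 0.19608 kg·m².
The removed disk has mass m = M·πr²/(ab) = (3.3)·π(0.107)²/(0.446·0.717) = 0.37117 kg (same uniform areal density).
Its moment of inertia about the rotation axis (parallel-axis theorem): I_hole = (1/2)mr² + md² = (1/2)(0.37117)(0.107)² + (0.37117)(0.0813)² = 0.0045781 kg·m².
Treating the hole as negative mass, I = I₀ − I_hole = 0.19608 − 0.0045781 = 0.1915 kg·m².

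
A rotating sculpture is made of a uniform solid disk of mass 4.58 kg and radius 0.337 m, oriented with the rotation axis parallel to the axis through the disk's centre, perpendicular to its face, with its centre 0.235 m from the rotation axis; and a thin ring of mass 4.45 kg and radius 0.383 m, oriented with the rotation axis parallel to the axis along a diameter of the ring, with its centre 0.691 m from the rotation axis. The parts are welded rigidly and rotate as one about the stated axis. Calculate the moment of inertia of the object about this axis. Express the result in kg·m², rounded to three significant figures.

Solid disk: I_cm = (1/2)MR² = (1/2)(4.58)(0.337)² = 0.26007 kg·m²; centre at d = 0.235 m, so the parallel axis theorem gives I = 0.26007 + (4.58)(0.235)² = 0.513 kg·m².
Thin ring: I_cm = (1/2)MR² = (1/2)(4.45)(0.383)² = 0.32638 kg·m²; centre at d = 0.691 m, so the parallel axis theorem gives I = 0.32638 + (4.45)(0.691)² = 2.4512 kg·m².
Total I = 0.513 + 2.4512 = 2.9642 kg·m².

2.96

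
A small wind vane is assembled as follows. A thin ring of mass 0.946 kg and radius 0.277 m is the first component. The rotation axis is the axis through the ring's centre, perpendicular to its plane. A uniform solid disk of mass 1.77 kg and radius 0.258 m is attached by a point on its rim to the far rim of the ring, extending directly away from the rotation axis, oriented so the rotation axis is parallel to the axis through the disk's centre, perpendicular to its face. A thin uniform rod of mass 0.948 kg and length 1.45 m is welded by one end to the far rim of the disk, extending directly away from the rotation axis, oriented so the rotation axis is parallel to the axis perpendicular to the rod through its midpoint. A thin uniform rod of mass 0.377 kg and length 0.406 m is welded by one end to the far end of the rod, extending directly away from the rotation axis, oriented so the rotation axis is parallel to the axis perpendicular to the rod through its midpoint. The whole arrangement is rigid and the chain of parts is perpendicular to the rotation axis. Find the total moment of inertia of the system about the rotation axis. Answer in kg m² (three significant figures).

Thin ring: I_cm = MR² = (0.946)(0.277)² = 0.072586 kg m²; axis through the centre, so I = 0.072586 kg m².
Solid disk: I_cm = (1/2)MR² = (1/2)(1.77)(0.258)² = 0.058909 kg m²; centre at d = 0.277 + 0.258 = 0.535 m, so I = I_cm + Md² gives I = 0.058909 + (1.77)(0.535)² = 0.56553 kg m².
Thin rod: I_cm = (1/12)ML² = (1/12)(0.948)(1.45)² = 0.1661 kg m²; centre at d = 0.277 + 0.258 + 0.258 + 0.725 = 1.518 m, so I = I_cm + Md² gives I = 0.1661 + (0.948)(1.518)² = 2.3506 kg m².
Thin rod: I_cm = (1/12)ML² = (1/12)(0.377)(0.406)² = 0.0051786 kg m²; centre at d = 0.277 + 0.258 + 0.258 + 0.725 + 0.725 + 0.203 = 2.446 m, so I = I_cm + Md² gives I = 0.0051786 + (0.377)(2.446)² = 2.2607 kg m².
Total I = 0.072586 + 0.56553 + 2.3506 + 2.2607 = 5.2494 kg m².

5.25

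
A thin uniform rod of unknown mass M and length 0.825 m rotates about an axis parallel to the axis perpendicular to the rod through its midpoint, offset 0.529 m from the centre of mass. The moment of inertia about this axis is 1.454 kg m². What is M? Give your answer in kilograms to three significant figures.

I = I_cm + Md² = (1/12)ML² + Md² = M·[0.0833333·(0.825)² + (0.529)²] = M·0.33656.
So M = 1.454 / 0.33656 = 4.3202 kg.

4.32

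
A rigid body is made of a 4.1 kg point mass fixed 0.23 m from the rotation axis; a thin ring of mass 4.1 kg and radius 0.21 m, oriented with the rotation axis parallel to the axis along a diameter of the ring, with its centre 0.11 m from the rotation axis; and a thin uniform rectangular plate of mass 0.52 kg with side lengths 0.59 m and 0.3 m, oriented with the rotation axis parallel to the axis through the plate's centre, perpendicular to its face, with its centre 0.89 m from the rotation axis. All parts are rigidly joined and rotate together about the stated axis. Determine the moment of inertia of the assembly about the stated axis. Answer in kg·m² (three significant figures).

Point mass: I_cm = 0; centre at d = 0.23 m, so the parallel axis theorem gives I = 0 + (4.1)(0.23)² = 0.21689 kg·m².
Thin ring: I_cm = (1/2)MR² = (1/2)(4.1)(0.21)² = 0.090405 kg·m²; centre at d = 0.11 m, so the parallel axis theorem gives I = 0.090405 + (4.1)(0.11)² = 0.14001 kg·m².
Rectangular plate: I_cm = (1/12)M(a²+b²) = (1/12)(0.52)[(0.59)² + (0.3)²] = 0.018984 kg·m²; centre at d = 0.89 m, so the parallel axis theorem gives I = 0.018984 + (0.52)(0.89)² = 0.43088 kg·m².
Total I = 0.21689 + 0.14001 + 0.43088 = 0.78778 kg·m².

0.788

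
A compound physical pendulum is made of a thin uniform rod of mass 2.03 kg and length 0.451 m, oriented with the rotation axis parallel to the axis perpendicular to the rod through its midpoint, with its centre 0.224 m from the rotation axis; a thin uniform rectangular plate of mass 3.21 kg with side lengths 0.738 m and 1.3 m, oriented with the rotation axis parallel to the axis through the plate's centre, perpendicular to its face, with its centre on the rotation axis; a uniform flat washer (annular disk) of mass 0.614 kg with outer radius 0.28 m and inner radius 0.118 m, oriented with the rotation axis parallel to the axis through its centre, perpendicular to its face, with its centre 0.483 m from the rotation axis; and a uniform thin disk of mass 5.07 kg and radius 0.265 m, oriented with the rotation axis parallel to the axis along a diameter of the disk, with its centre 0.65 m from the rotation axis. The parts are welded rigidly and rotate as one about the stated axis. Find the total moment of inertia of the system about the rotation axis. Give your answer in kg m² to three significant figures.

3.14

Thin rod: I_cm = (1/12)ML² = (1/12)(2.03)(0.451)² = 0.034409 kg m²; centre at d = 0.224 m, so the parallel axis theorem gives I = 0.034409 + (2.03)(0.224)² = 0.13627 kg m².
Rectangular plate: I_cm = (1/12)M(a²+b²) = (1/12)(3.21)[(0.738)² + (1.3)²] = 0.59777 kg m²; axis through the centre, so I = 0.59777 kg m².
Annular disk: I_cm = (1/2)M(R²+r²) = (1/2)(0.614)[(0.28)² + (0.118)²] = 0.028343 kg m²; centre at d = 0.483 m, so the parallel axis theorem gives I = 0.028343 + (0.614)(0.483)² = 0.17158 kg m².
Thin disk: I_cm = (1/4)MR² = (1/4)(5.07)(0.265)² = 0.08901 kg m²; centre at d = 0.65 m, so the parallel axis theorem gives I = 0.08901 + (5.07)(0.65)² = 2.2311 kg m².
Total I = 0.13627 + 0.59777 + 0.17158 + 2.2311 = 3.1367 kg m².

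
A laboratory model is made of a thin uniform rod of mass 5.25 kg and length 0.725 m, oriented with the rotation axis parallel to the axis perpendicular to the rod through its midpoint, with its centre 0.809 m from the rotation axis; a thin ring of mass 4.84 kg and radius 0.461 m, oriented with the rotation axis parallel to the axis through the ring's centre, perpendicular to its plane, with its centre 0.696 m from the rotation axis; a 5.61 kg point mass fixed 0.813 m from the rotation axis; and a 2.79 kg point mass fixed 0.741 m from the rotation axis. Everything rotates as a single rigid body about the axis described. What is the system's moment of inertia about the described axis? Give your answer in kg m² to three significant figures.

12.3

Thin rod: I_cm = (1/12)ML² = (1/12)(5.25)(0.725)² = 0.22996 kg m²; centre at d = 0.809 m, so I = I_cm + Md² gives I = 0.22996 + (5.25)(0.809)² = 3.666 kg m².
Thin ring: I_cm = MR² = (4.84)(0.461)² = 1.0286 kg m²; centre at d = 0.696 m, so I = I_cm + Md² gives I = 1.0286 + (4.84)(0.696)² = 3.3732 kg m².
Point mass: I_cm = 0; centre at d = 0.813 m, so I = I_cm + Md² gives I = 0 + (5.61)(0.813)² = 3.708 kg m².
Point mass: I_cm = 0; centre at d = 0.741 m, so I = I_cm + Md² gives I = 0 + (2.79)(0.741)² = 1.5319 kg m².
Total I = 3.666 + 3.3732 + 3.708 + 1.5319 = 12.279 kg m².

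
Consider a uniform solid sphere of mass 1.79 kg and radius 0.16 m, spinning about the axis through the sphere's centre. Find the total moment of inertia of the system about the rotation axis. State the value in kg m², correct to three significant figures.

I_cm = (2/5)MR² = (2/5)(1.79)(0.16)² = 0.01833 kg m²; axis through the centre, so I = 0.01833 kg m².

0.0183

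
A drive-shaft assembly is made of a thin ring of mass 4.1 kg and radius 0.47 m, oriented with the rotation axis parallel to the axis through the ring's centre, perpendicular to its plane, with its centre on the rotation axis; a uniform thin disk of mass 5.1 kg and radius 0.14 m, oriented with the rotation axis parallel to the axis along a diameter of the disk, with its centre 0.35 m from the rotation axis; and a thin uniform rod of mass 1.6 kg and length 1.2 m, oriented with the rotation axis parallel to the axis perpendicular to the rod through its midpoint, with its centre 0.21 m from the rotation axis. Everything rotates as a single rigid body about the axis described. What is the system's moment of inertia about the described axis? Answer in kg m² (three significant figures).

Thin ring: I_cm = MR² = (4.1)(0.47)² = 0.90569 kg m²; axis through the centre, so I = 0.90569 kg m².
Thin disk: I_cm = (1/4)MR² = (1/4)(5.1)(0.14)² = 0.02499 kg m²; centre at d = 0.35 m, so the parallel axis theorem gives I = 0.02499 + (5.1)(0.35)² = 0.64974 kg m².
Thin rod: I_cm = (1/12)ML² = (1/12)(1.6)(1.2)² = 0.192 kg m²; centre at d = 0.21 m, so the parallel axis theorem gives I = 0.192 + (1.6)(0.21)² = 0.26256 kg m².
Total I = 0.90569 + 0.64974 + 0.26256 = 1.818 kg m².

1.82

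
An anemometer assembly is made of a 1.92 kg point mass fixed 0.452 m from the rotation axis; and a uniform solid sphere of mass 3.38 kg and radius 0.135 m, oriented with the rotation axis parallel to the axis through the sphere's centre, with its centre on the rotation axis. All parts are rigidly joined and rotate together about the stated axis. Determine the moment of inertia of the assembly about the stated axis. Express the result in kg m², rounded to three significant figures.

Point mass: I_cm = 0; centre at d = 0.452 m, so I = I_cm + Md² gives I = 0 + (1.92)(0.452)² = 0.39226 kg m².
Solid sphere: I_cm = (2/5)MR² = (2/5)(3.38)(0.135)² = 0.02464 kg m²; axis through the centre, so I = 0.02464 kg m².
Total I = 0.39226 + 0.02464 = 0.4169 kg m².

0.417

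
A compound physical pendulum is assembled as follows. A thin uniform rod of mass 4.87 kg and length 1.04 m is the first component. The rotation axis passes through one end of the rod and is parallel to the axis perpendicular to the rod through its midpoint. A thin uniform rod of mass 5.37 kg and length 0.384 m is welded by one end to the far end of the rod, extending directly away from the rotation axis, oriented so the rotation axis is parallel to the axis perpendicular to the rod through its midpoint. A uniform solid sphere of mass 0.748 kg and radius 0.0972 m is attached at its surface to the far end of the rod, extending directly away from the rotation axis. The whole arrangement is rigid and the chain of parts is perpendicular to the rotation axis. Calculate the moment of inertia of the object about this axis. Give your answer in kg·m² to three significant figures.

Thin rod: I_cm = (1/12)ML² = (1/12)(4.87)(1.04)² = 0.43895 kg·m²; centre at d = 0.52 m, so I = I_cm + Md² gives I = 0.43895 + (4.87)(0.52)² = 1.7558 kg·m².
Thin rod: I_cm = (1/12)ML² = (1/12)(5.37)(0.384)² = 0.065987 kg·m²; centre at d = 0.52 + 0.52 + 0.192 = 1.232 m, so I = I_cm + Md² gives I = 0.065987 + (5.37)(1.232)² = 8.2167 kg·m².
Solid sphere: I_cm = (2/5)MR² = (2/5)(0.748)(0.0972)² = 0.0028268 kg·m²; centre at d = 0.52 + 0.52 + 0.192 + 0.192 + 0.0972 = 1.5212 m, so I = I_cm + Md² gives I = 0.0028268 + (0.748)(1.5212)² = 1.7337 kg·m².
Total I = 1.7558 + 8.2167 + 1.7337 = 11.706 kg·m².

11.7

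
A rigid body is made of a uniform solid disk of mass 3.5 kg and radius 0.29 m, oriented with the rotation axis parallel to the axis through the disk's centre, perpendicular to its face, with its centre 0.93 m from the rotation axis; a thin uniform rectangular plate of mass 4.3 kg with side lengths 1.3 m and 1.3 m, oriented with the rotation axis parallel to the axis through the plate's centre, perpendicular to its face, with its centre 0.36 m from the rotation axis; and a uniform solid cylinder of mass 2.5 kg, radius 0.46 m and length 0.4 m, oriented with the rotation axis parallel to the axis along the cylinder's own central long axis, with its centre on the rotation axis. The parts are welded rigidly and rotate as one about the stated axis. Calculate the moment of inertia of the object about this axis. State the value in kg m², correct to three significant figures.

5.21

Solid disk: I_cm = (1/2)MR² = (1/2)(3.5)(0.29)² = 0.14718 kg m²; centre at d = 0.93 m, so the parallel axis theorem gives I = 0.14718 + (3.5)(0.93)² = 3.1743 kg m².
Rectangular plate: I_cm = (1/12)M(a²+b²) = (1/12)(4.3)[(1.3)² + (1.3)²] = 1.2112 kg m²; centre at d = 0.36 m, so the parallel axis theorem gives I = 1.2112 + (4.3)(0.36)² = 1.7684 kg m².
Solid cylinder: I_cm = (1/2)MR² = (1/2)(2.5)(0.46)² = 0.2645 kg m²; axis through the centre, so I = 0.2645 kg m².
Total I = 3.1743 + 1.7684 + 0.2645 = 5.2073 kg m².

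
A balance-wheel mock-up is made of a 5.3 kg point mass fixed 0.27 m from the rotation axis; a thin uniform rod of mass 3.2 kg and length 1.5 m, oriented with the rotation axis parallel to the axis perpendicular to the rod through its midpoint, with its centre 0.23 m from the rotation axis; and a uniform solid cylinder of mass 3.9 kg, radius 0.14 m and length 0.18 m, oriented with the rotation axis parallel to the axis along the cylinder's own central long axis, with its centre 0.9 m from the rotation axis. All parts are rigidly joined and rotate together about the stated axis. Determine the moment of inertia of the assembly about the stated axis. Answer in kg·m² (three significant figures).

Point mass: I_cm = 0; centre at d = 0.27 m, so I = I_cm + Md² gives I = 0 + (5.3)(0.27)² = 0.38637 kg·m².
Thin rod: I_cm = (1/12)ML² = (1/12)(3.2)(1.5)² = 0.6 kg·m²; centre at d = 0.23 m, so I = I_cm + Md² gives I = 0.6 + (3.2)(0.23)² = 0.76928 kg·m².
Solid cylinder: I_cm = (1/2)MR² = (1/2)(3.9)(0.14)² = 0.03822 kg·m²; centre at d = 0.9 m, so I = I_cm + Md² gives I = 0.03822 + (3.9)(0.9)² = 3.1972 kg·m².
Total I = 0.38637 + 0.76928 + 3.1972 = 4.3529 kg·m².

4.35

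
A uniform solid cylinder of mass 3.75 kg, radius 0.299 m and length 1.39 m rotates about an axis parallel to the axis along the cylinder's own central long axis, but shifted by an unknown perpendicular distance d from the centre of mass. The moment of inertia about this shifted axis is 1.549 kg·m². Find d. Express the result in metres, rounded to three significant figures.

About the centre-of-mass axis, I_cm = (1/2)MR² = (1/2)(3.75)(0.299)² = 0.16763 kg·m².
Parallel axis theorem: I = I_cm + Md², so Md² = 1.549 − 0.16763 = 1.3814 kg·m².
d = √(1.3814 / 3.75) = 0.60693 m.

0.607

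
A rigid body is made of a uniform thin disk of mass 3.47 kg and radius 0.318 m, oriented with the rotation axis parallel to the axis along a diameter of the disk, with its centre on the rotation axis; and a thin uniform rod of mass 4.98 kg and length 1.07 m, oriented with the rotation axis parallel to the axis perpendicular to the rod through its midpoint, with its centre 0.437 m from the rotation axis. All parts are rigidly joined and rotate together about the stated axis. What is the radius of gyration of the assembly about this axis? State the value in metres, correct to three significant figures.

0.423

Thin disk: I_cm = (1/4)MR² = (1/4)(3.47)(0.318)² = 0.087725 kg m²; axis through the centre, so I = 0.087725 kg m².
Thin rod: I_cm = (1/12)ML² = (1/12)(4.98)(1.07)² = 0.47513 kg m²; centre at d = 0.437 m, so I = I_cm + Md² gives I = 0.47513 + (4.98)(0.437)² = 1.4262 kg m².
Total I = 1.5139 kg m²; total mass M = 8.45 kg.
k = √(I/M) = √(1.5139/8.45) = 0.42327 m.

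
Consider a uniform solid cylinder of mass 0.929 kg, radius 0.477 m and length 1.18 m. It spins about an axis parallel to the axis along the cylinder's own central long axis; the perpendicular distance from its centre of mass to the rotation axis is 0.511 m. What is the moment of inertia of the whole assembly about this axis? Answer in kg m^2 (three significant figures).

I_cm = (1/2)MR² = (1/2)(0.929)(0.477)² = 0.10569 kg m^2; centre at d = 0.511 m, so I = I_cm + Md² gives I = 0.10569 + (0.929)(0.511)² = 0.34827 kg m^2.

0.348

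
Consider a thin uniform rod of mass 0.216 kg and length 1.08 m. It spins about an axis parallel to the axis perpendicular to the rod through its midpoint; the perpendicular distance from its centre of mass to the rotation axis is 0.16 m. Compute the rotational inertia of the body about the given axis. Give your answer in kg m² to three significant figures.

0.0265

I_cm = (1/12)ML² = (1/12)(0.216)(1.08)² = 0.020995 kg m²; centre at d = 0.16 m, so the parallel axis theorem gives I = 0.020995 + (0.216)(0.16)² = 0.026525 kg m².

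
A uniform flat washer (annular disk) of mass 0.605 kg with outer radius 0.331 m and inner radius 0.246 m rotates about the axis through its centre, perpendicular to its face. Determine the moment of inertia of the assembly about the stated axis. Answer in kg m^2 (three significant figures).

I_cm = (1/2)M(R²+r²) = (1/2)(0.605)[(0.331)² + (0.246)²] = 0.051448 kg m^2; axis through the centre, so I = 0.051448 kg m^2.

0.0514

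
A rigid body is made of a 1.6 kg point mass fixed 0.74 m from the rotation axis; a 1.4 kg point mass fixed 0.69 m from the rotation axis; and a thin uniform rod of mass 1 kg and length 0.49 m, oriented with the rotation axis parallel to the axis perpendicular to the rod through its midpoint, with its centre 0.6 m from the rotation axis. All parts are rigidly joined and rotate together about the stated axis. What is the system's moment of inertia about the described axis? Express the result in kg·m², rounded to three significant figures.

1.92

Point mass: I_cm = 0; centre at d = 0.74 m, so the parallel axis theorem gives I = 0 + (1.6)(0.74)² = 0.87616 kg·m².
Point mass: I_cm = 0; centre at d = 0.69 m, so the parallel axis theorem gives I = 0 + (1.4)(0.69)² = 0.66654 kg·m².
Thin rod: I_cm = (1/12)ML² = (1/12)(1)(0.49)² = 0.020008 kg·m²; centre at d = 0.6 m, so the parallel axis theorem gives I = 0.020008 + (1)(0.6)² = 0.38001 kg·m².
Total I = 0.87616 + 0.66654 + 0.38001 = 1.9227 kg·m².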